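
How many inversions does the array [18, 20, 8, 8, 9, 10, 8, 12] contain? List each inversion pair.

Finding inversions in [18, 20, 8, 8, 9, 10, 8, 12]:

(0, 2): arr[0]=18 > arr[2]=8
(0, 3): arr[0]=18 > arr[3]=8
(0, 4): arr[0]=18 > arr[4]=9
(0, 5): arr[0]=18 > arr[5]=10
(0, 6): arr[0]=18 > arr[6]=8
(0, 7): arr[0]=18 > arr[7]=12
(1, 2): arr[1]=20 > arr[2]=8
(1, 3): arr[1]=20 > arr[3]=8
(1, 4): arr[1]=20 > arr[4]=9
(1, 5): arr[1]=20 > arr[5]=10
(1, 6): arr[1]=20 > arr[6]=8
(1, 7): arr[1]=20 > arr[7]=12
(4, 6): arr[4]=9 > arr[6]=8
(5, 6): arr[5]=10 > arr[6]=8

Total inversions: 14

The array has 14 inversion(s): (0,2), (0,3), (0,4), (0,5), (0,6), (0,7), (1,2), (1,3), (1,4), (1,5), (1,6), (1,7), (4,6), (5,6). Each pair (i,j) satisfies i < j and arr[i] > arr[j].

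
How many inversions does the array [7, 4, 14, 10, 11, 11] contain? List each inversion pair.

Finding inversions in [7, 4, 14, 10, 11, 11]:

(0, 1): arr[0]=7 > arr[1]=4
(2, 3): arr[2]=14 > arr[3]=10
(2, 4): arr[2]=14 > arr[4]=11
(2, 5): arr[2]=14 > arr[5]=11

Total inversions: 4

The array has 4 inversion(s): (0,1), (2,3), (2,4), (2,5). Each pair (i,j) satisfies i < j and arr[i] > arr[j].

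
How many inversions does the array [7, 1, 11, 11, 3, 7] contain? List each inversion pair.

Finding inversions in [7, 1, 11, 11, 3, 7]:

(0, 1): arr[0]=7 > arr[1]=1
(0, 4): arr[0]=7 > arr[4]=3
(2, 4): arr[2]=11 > arr[4]=3
(2, 5): arr[2]=11 > arr[5]=7
(3, 4): arr[3]=11 > arr[4]=3
(3, 5): arr[3]=11 > arr[5]=7

Total inversions: 6

The array has 6 inversion(s): (0,1), (0,4), (2,4), (2,5), (3,4), (3,5). Each pair (i,j) satisfies i < j and arr[i] > arr[j].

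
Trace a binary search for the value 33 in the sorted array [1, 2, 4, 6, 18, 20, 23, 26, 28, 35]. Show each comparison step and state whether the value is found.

Binary search for 33 in [1, 2, 4, 6, 18, 20, 23, 26, 28, 35]:

lo=0, hi=9, mid=4, arr[mid]=18 -> 18 < 33, search right half
lo=5, hi=9, mid=7, arr[mid]=26 -> 26 < 33, search right half
lo=8, hi=9, mid=8, arr[mid]=28 -> 28 < 33, search right half
lo=9, hi=9, mid=9, arr[mid]=35 -> 35 > 33, search left half
lo=9 > hi=8, target 33 not found

Binary search determines that 33 is not in the array after 4 comparisons. The search space was exhausted without finding the target.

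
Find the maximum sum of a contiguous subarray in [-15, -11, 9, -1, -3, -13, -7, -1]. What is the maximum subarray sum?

Using Kadane's algorithm on [-15, -11, 9, -1, -3, -13, -7, -1]:

Scanning through the array:
Position 1 (value -11): max_ending_here = -11, max_so_far = -11
Position 2 (value 9): max_ending_here = 9, max_so_far = 9
Position 3 (value -1): max_ending_here = 8, max_so_far = 9
Position 4 (value -3): max_ending_here = 5, max_so_far = 9
Position 5 (value -13): max_ending_here = -8, max_so_far = 9
Position 6 (value -7): max_ending_here = -7, max_so_far = 9
Position 7 (value -1): max_ending_here = -1, max_so_far = 9

Maximum subarray: [9]
Maximum sum: 9

The maximum subarray is [9] with sum 9. This subarray runs from index 2 to index 2.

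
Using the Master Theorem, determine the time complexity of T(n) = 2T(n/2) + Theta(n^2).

Master Theorem for T(n) = 2T(n/2) + O(n^2):

a = 2, b = 2, c = 2
log_b(a) = log_2(2) = 1.0000

Case 3: c = 2 > log_2(2) = 1.0000
T(n) = O(n^2) = O(n^2)

For T(n) = 2T(n/2) + O(n^2): log_2(2) = 1.0000. This is Case 3 of the Master Theorem (c > log_b(a), work dominated by root), giving O(n^2).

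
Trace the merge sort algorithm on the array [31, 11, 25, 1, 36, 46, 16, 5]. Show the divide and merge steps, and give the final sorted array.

Merge sort trace:

Split: [31, 11, 25, 1, 36, 46, 16, 5] -> [31, 11, 25, 1] and [36, 46, 16, 5]
  Split: [31, 11, 25, 1] -> [31, 11] and [25, 1]
    Split: [31, 11] -> [31] and [11]
    Merge: [31] + [11] -> [11, 31]
    Split: [25, 1] -> [25] and [1]
    Merge: [25] + [1] -> [1, 25]
  Merge: [11, 31] + [1, 25] -> [1, 11, 25, 31]
  Split: [36, 46, 16, 5] -> [36, 46] and [16, 5]
    Split: [36, 46] -> [36] and [46]
    Merge: [36] + [46] -> [36, 46]
    Split: [16, 5] -> [16] and [5]
    Merge: [16] + [5] -> [5, 16]
  Merge: [36, 46] + [5, 16] -> [5, 16, 36, 46]
Merge: [1, 11, 25, 31] + [5, 16, 36, 46] -> [1, 5, 11, 16, 25, 31, 36, 46]

Final sorted array: [1, 5, 11, 16, 25, 31, 36, 46]

The merge sort proceeds by recursively splitting the array and merging sorted halves.
After all merges, the sorted array is [1, 5, 11, 16, 25, 31, 36, 46].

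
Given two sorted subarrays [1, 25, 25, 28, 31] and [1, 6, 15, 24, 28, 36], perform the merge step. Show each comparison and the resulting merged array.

Merging process:

Compare 1 vs 1: take 1 from left. Merged: [1]
Compare 25 vs 1: take 1 from right. Merged: [1, 1]
Compare 25 vs 6: take 6 from right. Merged: [1, 1, 6]
Compare 25 vs 15: take 15 from right. Merged: [1, 1, 6, 15]
Compare 25 vs 24: take 24 from right. Merged: [1, 1, 6, 15, 24]
Compare 25 vs 28: take 25 from left. Merged: [1, 1, 6, 15, 24, 25]
Compare 25 vs 28: take 25 from left. Merged: [1, 1, 6, 15, 24, 25, 25]
Compare 28 vs 28: take 28 from left. Merged: [1, 1, 6, 15, 24, 25, 25, 28]
Compare 31 vs 28: take 28 from right. Merged: [1, 1, 6, 15, 24, 25, 25, 28, 28]
Compare 31 vs 36: take 31 from left. Merged: [1, 1, 6, 15, 24, 25, 25, 28, 28, 31]
Append remaining from right: [36]. Merged: [1, 1, 6, 15, 24, 25, 25, 28, 28, 31, 36]

Final merged array: [1, 1, 6, 15, 24, 25, 25, 28, 28, 31, 36]
Total comparisons: 10

The merged array is [1, 1, 6, 15, 24, 25, 25, 28, 28, 31, 36], requiring 10 comparisons. The merge step runs in O(n) time where n is the total number of elements.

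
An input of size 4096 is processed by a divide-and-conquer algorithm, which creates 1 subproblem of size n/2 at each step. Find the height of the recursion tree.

For divide and conquer with division factor 2:

Problem sizes at each level:
Level 0: 4096
Level 1: 2048
Level 2: 1024
Level 3: 512
Level 4: 256
Level 5: 128
Level 6: 64
Level 7: 32
Level 8: 16
Level 9: 8
Level 10: 4
Level 11: 2
Level 12: 1

The root is level 0 and the size-1 base case is level 12 (the tree spans levels 0 through 12, i.e. 13 levels counting the root), so the depth is the number of divisions: log_2(4096) = 12

The recursion tree depth is log_2(4096) = 12. At each level, the problem size is divided by 2, so it takes 12 divisions to reduce to a base case of size 1. The algorithm makes 1 recursive call at each level.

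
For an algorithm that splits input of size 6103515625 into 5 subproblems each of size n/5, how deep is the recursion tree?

For divide and conquer with division factor 5:

Problem sizes at each level:
Level 0: 6103515625
Level 1: 1220703125
Level 2: 244140625
Level 3: 48828125
Level 4: 9765625
Level 5: 1953125
Level 6: 390625
Level 7: 78125
Level 8: 15625
Level 9: 3125
Level 10: 625
Level 11: 125
Level 12: 25
Level 13: 5
Level 14: 1

The root is level 0 and the size-1 base case is level 14 (the tree spans levels 0 through 14, i.e. 15 levels counting the root), so the depth is the number of divisions: log_5(6103515625) = 14

The recursion tree depth is log_5(6103515625) = 14. At each level, the problem size is divided by 5, so it takes 14 divisions to reduce to a base case of size 1. The algorithm makes 5 recursive calls at each level.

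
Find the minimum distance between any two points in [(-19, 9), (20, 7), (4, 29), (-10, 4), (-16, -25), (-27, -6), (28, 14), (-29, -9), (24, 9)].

Computing all pairwise distances among 9 points:

d((-19, 9), (20, 7)) = 39.0512
d((-19, 9), (4, 29)) = 30.4795
d((-19, 9), (-10, 4)) = 10.2956
d((-19, 9), (-16, -25)) = 34.1321
d((-19, 9), (-27, -6)) = 17.0
d((-19, 9), (28, 14)) = 47.2652
d((-19, 9), (-29, -9)) = 20.5913
d((-19, 9), (24, 9)) = 43.0
d((20, 7), (4, 29)) = 27.2029
d((20, 7), (-10, 4)) = 30.1496
d((20, 7), (-16, -25)) = 48.1664
d((20, 7), (-27, -6)) = 48.7647
d((20, 7), (28, 14)) = 10.6301
d((20, 7), (-29, -9)) = 51.5461
d((20, 7), (24, 9)) = 4.4721
d((4, 29), (-10, 4)) = 28.6531
d((4, 29), (-16, -25)) = 57.5847
d((4, 29), (-27, -6)) = 46.7547
d((4, 29), (28, 14)) = 28.3019
d((4, 29), (-29, -9)) = 50.3289
d((4, 29), (24, 9)) = 28.2843
d((-10, 4), (-16, -25)) = 29.6142
d((-10, 4), (-27, -6)) = 19.7231
d((-10, 4), (28, 14)) = 39.2938
d((-10, 4), (-29, -9)) = 23.0217
d((-10, 4), (24, 9)) = 34.3657
d((-16, -25), (-27, -6)) = 21.9545
d((-16, -25), (28, 14)) = 58.7963
d((-16, -25), (-29, -9)) = 20.6155
d((-16, -25), (24, 9)) = 52.4976
d((-27, -6), (28, 14)) = 58.5235
d((-27, -6), (-29, -9)) = 3.6056 <-- minimum
d((-27, -6), (24, 9)) = 53.1601
d((28, 14), (-29, -9)) = 61.4654
d((28, 14), (24, 9)) = 6.4031
d((-29, -9), (24, 9)) = 55.9732

Closest pair: (-27, -6) and (-29, -9) with distance 3.6056

The closest pair is (-27, -6) and (-29, -9) with Euclidean distance 3.6056. For 9 points, brute-force pairwise comparison is shown above. For large n, the divide-and-conquer algorithm (sort by x, recurse on halves, check the dividing strip) achieves O(n log n).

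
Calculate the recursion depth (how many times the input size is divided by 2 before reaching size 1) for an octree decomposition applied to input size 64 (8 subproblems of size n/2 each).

For divide and conquer with division factor 2:

Problem sizes at each level:
Level 0: 64
Level 1: 32
Level 2: 16
Level 3: 8
Level 4: 4
Level 5: 2
Level 6: 1

The root is level 0 and the size-1 base case is level 6 (the tree spans levels 0 through 6, i.e. 7 levels counting the root), so the depth is the number of divisions: log_2(64) = 6

The recursion tree depth is log_2(64) = 6. At each level, the problem size is divided by 2, so it takes 6 divisions to reduce to a base case of size 1. The algorithm makes 8 recursive calls at each level.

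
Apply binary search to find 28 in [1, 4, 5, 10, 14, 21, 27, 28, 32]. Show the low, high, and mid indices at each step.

Binary search for 28 in [1, 4, 5, 10, 14, 21, 27, 28, 32]:

lo=0, hi=8, mid=4, arr[mid]=14 -> 14 < 28, search right half
lo=5, hi=8, mid=6, arr[mid]=27 -> 27 < 28, search right half
lo=7, hi=8, mid=7, arr[mid]=28 -> Found target at index 7!

Binary search finds 28 at index 7 after 3 comparisons. The search repeatedly halves the search space by comparing with the middle element.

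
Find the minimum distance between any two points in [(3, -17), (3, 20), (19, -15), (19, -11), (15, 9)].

Computing all pairwise distances among 5 points:

d((3, -17), (3, 20)) = 37.0
d((3, -17), (19, -15)) = 16.1245
d((3, -17), (19, -11)) = 17.088
d((3, -17), (15, 9)) = 28.6356
d((3, 20), (19, -15)) = 38.4838
d((3, 20), (19, -11)) = 34.8855
d((3, 20), (15, 9)) = 16.2788
d((19, -15), (19, -11)) = 4.0 <-- minimum
d((19, -15), (15, 9)) = 24.3311
d((19, -11), (15, 9)) = 20.3961

Closest pair: (19, -15) and (19, -11) with distance 4.0

The closest pair is (19, -15) and (19, -11) with Euclidean distance 4.0. For 5 points, brute-force pairwise comparison is shown above. For large n, the divide-and-conquer algorithm (sort by x, recurse on halves, check the dividing strip) achieves O(n log n).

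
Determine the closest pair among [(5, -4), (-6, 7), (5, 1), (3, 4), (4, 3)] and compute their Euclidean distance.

Computing all pairwise distances among 5 points:

d((5, -4), (-6, 7)) = 15.5563
d((5, -4), (5, 1)) = 5.0
d((5, -4), (3, 4)) = 8.2462
d((5, -4), (4, 3)) = 7.0711
d((-6, 7), (5, 1)) = 12.53
d((-6, 7), (3, 4)) = 9.4868
d((-6, 7), (4, 3)) = 10.7703
d((5, 1), (3, 4)) = 3.6056
d((5, 1), (4, 3)) = 2.2361
d((3, 4), (4, 3)) = 1.4142 <-- minimum

Closest pair: (3, 4) and (4, 3) with distance 1.4142

The closest pair is (3, 4) and (4, 3) with Euclidean distance 1.4142. For 5 points, brute-force pairwise comparison is shown above. For large n, the divide-and-conquer algorithm (sort by x, recurse on halves, check the dividing strip) achieves O(n log n).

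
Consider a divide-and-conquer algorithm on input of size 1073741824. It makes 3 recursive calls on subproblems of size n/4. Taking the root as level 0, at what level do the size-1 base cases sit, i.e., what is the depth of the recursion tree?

For divide and conquer with division factor 4:

Problem sizes at each level:
Level 0: 1073741824
Level 1: 268435456
Level 2: 67108864
Level 3: 16777216
Level 4: 4194304
Level 5: 1048576
Level 6: 262144
Level 7: 65536
Level 8: 16384
Level 9: 4096
Level 10: 1024
Level 11: 256
Level 12: 64
Level 13: 16
Level 14: 4
Level 15: 1

The root is level 0 and the size-1 base case is level 15 (the tree spans levels 0 through 15, i.e. 16 levels counting the root), so the depth is the number of divisions: log_4(1073741824) = 15

The recursion tree depth is log_4(1073741824) = 15. At each level, the problem size is divided by 4, so it takes 15 divisions to reduce to a base case of size 1. The algorithm makes 3 recursive calls at each level.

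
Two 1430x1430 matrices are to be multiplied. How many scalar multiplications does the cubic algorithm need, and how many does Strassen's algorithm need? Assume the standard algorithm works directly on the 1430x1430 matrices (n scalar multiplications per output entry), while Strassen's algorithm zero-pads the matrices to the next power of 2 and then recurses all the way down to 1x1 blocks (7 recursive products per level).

Matrix multiplication for 1430x1430 matrices:

Strassen's algorithm requires power-of-2 dimensions. Pad 1430x1430 to 2048x2048 (next power of 2).

Standard algorithm: 1430^3 = 2924207000 multiplications
Strassen's algorithm: 7^(log2(2048)) = 7^11 = 1977326743 multiplications
Savings: 2924207000 - 1977326743 = 946880257 multiplications

Standard: 2924207000 multiplications (1430^3). Strassen: 1977326743 multiplications (7^11, after padding to 2048x2048). Strassen reduces 8 recursive multiplications to 7 at each level.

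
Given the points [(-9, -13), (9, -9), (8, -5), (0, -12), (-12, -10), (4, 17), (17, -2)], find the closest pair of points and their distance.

Computing all pairwise distances among 7 points:

d((-9, -13), (9, -9)) = 18.4391
d((-9, -13), (8, -5)) = 18.7883
d((-9, -13), (0, -12)) = 9.0554
d((-9, -13), (-12, -10)) = 4.2426
d((-9, -13), (4, 17)) = 32.6956
d((-9, -13), (17, -2)) = 28.2312
d((9, -9), (8, -5)) = 4.1231 <-- minimum
d((9, -9), (0, -12)) = 9.4868
d((9, -9), (-12, -10)) = 21.0238
d((9, -9), (4, 17)) = 26.4764
d((9, -9), (17, -2)) = 10.6301
d((8, -5), (0, -12)) = 10.6301
d((8, -5), (-12, -10)) = 20.6155
d((8, -5), (4, 17)) = 22.3607
d((8, -5), (17, -2)) = 9.4868
d((0, -12), (-12, -10)) = 12.1655
d((0, -12), (4, 17)) = 29.2746
d((0, -12), (17, -2)) = 19.7231
d((-12, -10), (4, 17)) = 31.3847
d((-12, -10), (17, -2)) = 30.0832
d((4, 17), (17, -2)) = 23.0217

Closest pair: (9, -9) and (8, -5) with distance 4.1231

The closest pair is (9, -9) and (8, -5) with Euclidean distance 4.1231. For 7 points, brute-force pairwise comparison is shown above. For large n, the divide-and-conquer algorithm (sort by x, recurse on halves, check the dividing strip) achieves O(n log n).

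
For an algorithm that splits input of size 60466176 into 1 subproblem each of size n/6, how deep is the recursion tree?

For divide and conquer with division factor 6:

Problem sizes at each level:
Level 0: 60466176
Level 1: 10077696
Level 2: 1679616
Level 3: 279936
Level 4: 46656
Level 5: 7776
Level 6: 1296
Level 7: 216
Level 8: 36
Level 9: 6
Level 10: 1

The root is level 0 and the size-1 base case is level 10 (the tree spans levels 0 through 10, i.e. 11 levels counting the root), so the depth is the number of divisions: log_6(60466176) = 10

The recursion tree depth is log_6(60466176) = 10. At each level, the problem size is divided by 6, so it takes 10 divisions to reduce to a base case of size 1. The algorithm makes 1 recursive call at each level.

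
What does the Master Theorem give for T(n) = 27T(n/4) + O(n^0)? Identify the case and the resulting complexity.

Master Theorem for T(n) = 27T(n/4) + O(n^0):

a = 27, b = 4, c = 0
log_b(a) = log_4(27) = 2.3774

Case 1: c = 0 < log_4(27) = 2.3774
T(n) = O(n^(log_4 27))

For T(n) = 27T(n/4) + O(n^0): log_4(27) = 2.3774. This is Case 1 of the Master Theorem (c < log_b(a), work dominated by leaves), giving O(n^(log_4 27)).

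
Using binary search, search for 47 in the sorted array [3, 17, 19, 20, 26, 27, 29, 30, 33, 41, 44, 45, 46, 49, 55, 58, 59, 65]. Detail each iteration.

Binary search for 47 in [3, 17, 19, 20, 26, 27, 29, 30, 33, 41, 44, 45, 46, 49, 55, 58, 59, 65]:

lo=0, hi=17, mid=8, arr[mid]=33 -> 33 < 47, search right half
lo=9, hi=17, mid=13, arr[mid]=49 -> 49 > 47, search left half
lo=9, hi=12, mid=10, arr[mid]=44 -> 44 < 47, search right half
lo=11, hi=12, mid=11, arr[mid]=45 -> 45 < 47, search right half
lo=12, hi=12, mid=12, arr[mid]=46 -> 46 < 47, search right half
lo=13 > hi=12, target 47 not found

Binary search determines that 47 is not in the array after 5 comparisons. The search space was exhausted without finding the target.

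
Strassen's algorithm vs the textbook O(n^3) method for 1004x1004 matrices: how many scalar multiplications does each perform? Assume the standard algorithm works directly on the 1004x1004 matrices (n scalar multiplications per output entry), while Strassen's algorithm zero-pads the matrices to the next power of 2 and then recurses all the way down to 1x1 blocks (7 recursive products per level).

Matrix multiplication for 1004x1004 matrices:

Strassen's algorithm requires power-of-2 dimensions. Pad 1004x1004 to 1024x1024 (next power of 2).

Standard algorithm: 1004^3 = 1012048064 multiplications
Strassen's algorithm: 7^(log2(1024)) = 7^10 = 282475249 multiplications
Savings: 1012048064 - 282475249 = 729572815 multiplications

Standard: 1012048064 multiplications (1004^3). Strassen: 282475249 multiplications (7^10, after padding to 1024x1024). Strassen reduces 8 recursive multiplications to 7 at each level.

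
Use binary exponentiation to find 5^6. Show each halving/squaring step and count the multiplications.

Computing 5^6 by squaring (build up from 5^1; each line after the first costs one multiplication):

5^1 = 5
5^2 = (5^1)^2 = 5^2 = 25
5^3 = 5 * 5^2 = 5 * 25 = 125
5^6 = (5^3)^2 = 125^2 = 15625

Result: 15625
Multiplications needed: 3 (3 lines after 5^1)

5^6 = 15625. Using exponentiation by squaring, this requires 3 multiplications. The key idea: if the exponent is even, square the half-power; if odd, multiply by the base once.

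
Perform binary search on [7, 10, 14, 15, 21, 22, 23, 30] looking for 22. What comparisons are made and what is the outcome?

Binary search for 22 in [7, 10, 14, 15, 21, 22, 23, 30]:

lo=0, hi=7, mid=3, arr[mid]=15 -> 15 < 22, search right half
lo=4, hi=7, mid=5, arr[mid]=22 -> Found target at index 5!

Binary search finds 22 at index 5 after 2 comparisons. The search repeatedly halves the search space by comparing with the middle element.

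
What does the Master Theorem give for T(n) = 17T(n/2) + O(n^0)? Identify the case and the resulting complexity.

Master Theorem for T(n) = 17T(n/2) + O(n^0):

a = 17, b = 2, c = 0
log_b(a) = log_2(17) = 4.0875

Case 1: c = 0 < log_2(17) = 4.0875
T(n) = O(n^(log_2 17))

For T(n) = 17T(n/2) + O(n^0): log_2(17) = 4.0875. This is Case 1 of the Master Theorem (c < log_b(a), work dominated by leaves), giving O(n^(log_2 17)).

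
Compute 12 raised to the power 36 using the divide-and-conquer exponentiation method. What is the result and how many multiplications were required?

Computing 12^36 by squaring (build up from 12^1; each line after the first costs one multiplication):

12^1 = 12
12^2 = (12^1)^2 = 12^2 = 144
12^4 = (12^2)^2 = 144^2 = 20736
12^8 = (12^4)^2 = 20736^2 = 429981696
12^9 = 12 * 12^8 = 12 * 429981696 = 5159780352
12^18 = (12^9)^2 = 5159780352^2 = 26623333280885243904
12^36 = (12^18)^2 = 26623333280885243904^2 = 708801874985091845381344307009569161216

Result: 708801874985091845381344307009569161216
Multiplications needed: 6 (6 lines after 12^1)

12^36 = 708801874985091845381344307009569161216. Using exponentiation by squaring, this requires 6 multiplications. The key idea: if the exponent is even, square the half-power; if odd, multiply by the base once.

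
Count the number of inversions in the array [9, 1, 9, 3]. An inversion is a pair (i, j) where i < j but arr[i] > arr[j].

Finding inversions in [9, 1, 9, 3]:

(0, 1): arr[0]=9 > arr[1]=1
(0, 3): arr[0]=9 > arr[3]=3
(2, 3): arr[2]=9 > arr[3]=3

Total inversions: 3

The array has 3 inversion(s): (0,1), (0,3), (2,3). Each pair (i,j) satisfies i < j and arr[i] > arr[j].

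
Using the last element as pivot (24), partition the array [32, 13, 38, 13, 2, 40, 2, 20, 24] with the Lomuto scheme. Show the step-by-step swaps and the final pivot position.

Lomuto partition with pivot = 24:

Initial array: [32, 13, 38, 13, 2, 40, 2, 20, 24]

arr[0]=32 > 24: no swap
arr[1]=13 <= 24: swap with position 0, array becomes [13, 32, 38, 13, 2, 40, 2, 20, 24]
arr[2]=38 > 24: no swap
arr[3]=13 <= 24: swap with position 1, array becomes [13, 13, 38, 32, 2, 40, 2, 20, 24]
arr[4]=2 <= 24: swap with position 2, array becomes [13, 13, 2, 32, 38, 40, 2, 20, 24]
arr[5]=40 > 24: no swap
arr[6]=2 <= 24: swap with position 3, array becomes [13, 13, 2, 2, 38, 40, 32, 20, 24]
arr[7]=20 <= 24: swap with position 4, array becomes [13, 13, 2, 2, 20, 40, 32, 38, 24]

Place pivot at position 5: [13, 13, 2, 2, 20, 24, 32, 38, 40]
Pivot position: 5

After partitioning with pivot 24, the array becomes [13, 13, 2, 2, 20, 24, 32, 38, 40]. The pivot is placed at index 5. All elements to the left of the pivot are <= 24, and all elements to the right are > 24.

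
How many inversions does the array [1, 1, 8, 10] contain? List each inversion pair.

Finding inversions in [1, 1, 8, 10]:


Total inversions: 0

The array has 0 inversions. It is already sorted.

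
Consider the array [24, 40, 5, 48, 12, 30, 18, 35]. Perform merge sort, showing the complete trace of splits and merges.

Merge sort trace:

Split: [24, 40, 5, 48, 12, 30, 18, 35] -> [24, 40, 5, 48] and [12, 30, 18, 35]
  Split: [24, 40, 5, 48] -> [24, 40] and [5, 48]
    Split: [24, 40] -> [24] and [40]
    Merge: [24] + [40] -> [24, 40]
    Split: [5, 48] -> [5] and [48]
    Merge: [5] + [48] -> [5, 48]
  Merge: [24, 40] + [5, 48] -> [5, 24, 40, 48]
  Split: [12, 30, 18, 35] -> [12, 30] and [18, 35]
    Split: [12, 30] -> [12] and [30]
    Merge: [12] + [30] -> [12, 30]
    Split: [18, 35] -> [18] and [35]
    Merge: [18] + [35] -> [18, 35]
  Merge: [12, 30] + [18, 35] -> [12, 18, 30, 35]
Merge: [5, 24, 40, 48] + [12, 18, 30, 35] -> [5, 12, 18, 24, 30, 35, 40, 48]

Final sorted array: [5, 12, 18, 24, 30, 35, 40, 48]

The merge sort proceeds by recursively splitting the array and merging sorted halves.
After all merges, the sorted array is [5, 12, 18, 24, 30, 35, 40, 48].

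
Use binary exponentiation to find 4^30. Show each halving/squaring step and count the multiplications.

Computing 4^30 by squaring (build up from 4^1; each line after the first costs one multiplication):

4^1 = 4
4^2 = (4^1)^2 = 4^2 = 16
4^3 = 4 * 4^2 = 4 * 16 = 64
4^6 = (4^3)^2 = 64^2 = 4096
4^7 = 4 * 4^6 = 4 * 4096 = 16384
4^14 = (4^7)^2 = 16384^2 = 268435456
4^15 = 4 * 4^14 = 4 * 268435456 = 1073741824
4^30 = (4^15)^2 = 1073741824^2 = 1152921504606846976

Result: 1152921504606846976
Multiplications needed: 7 (7 lines after 4^1)

4^30 = 1152921504606846976. Using exponentiation by squaring, this requires 7 multiplications. The key idea: if the exponent is even, square the half-power; if odd, multiply by the base once.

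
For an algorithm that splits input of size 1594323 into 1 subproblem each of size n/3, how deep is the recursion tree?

For divide and conquer with division factor 3:

Problem sizes at each level:
Level 0: 1594323
Level 1: 531441
Level 2: 177147
Level 3: 59049
Level 4: 19683
Level 5: 6561
Level 6: 2187
Level 7: 729
Level 8: 243
Level 9: 81
Level 10: 27
Level 11: 9
Level 12: 3
Level 13: 1

The root is level 0 and the size-1 base case is level 13 (the tree spans levels 0 through 13, i.e. 14 levels counting the root), so the depth is the number of divisions: log_3(1594323) = 13

The recursion tree depth is log_3(1594323) = 13. At each level, the problem size is divided by 3, so it takes 13 divisions to reduce to a base case of size 1. The algorithm makes 1 recursive call at each level.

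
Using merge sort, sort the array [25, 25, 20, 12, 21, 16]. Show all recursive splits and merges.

Merge sort trace:

Split: [25, 25, 20, 12, 21, 16] -> [25, 25, 20] and [12, 21, 16]
  Split: [25, 25, 20] -> [25] and [25, 20]
    Split: [25, 20] -> [25] and [20]
    Merge: [25] + [20] -> [20, 25]
  Merge: [25] + [20, 25] -> [20, 25, 25]
  Split: [12, 21, 16] -> [12] and [21, 16]
    Split: [21, 16] -> [21] and [16]
    Merge: [21] + [16] -> [16, 21]
  Merge: [12] + [16, 21] -> [12, 16, 21]
Merge: [20, 25, 25] + [12, 16, 21] -> [12, 16, 20, 21, 25, 25]

Final sorted array: [12, 16, 20, 21, 25, 25]

The merge sort proceeds by recursively splitting the array and merging sorted halves.
After all merges, the sorted array is [12, 16, 20, 21, 25, 25].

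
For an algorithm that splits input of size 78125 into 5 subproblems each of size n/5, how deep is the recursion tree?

For divide and conquer with division factor 5:

Problem sizes at each level:
Level 0: 78125
Level 1: 15625
Level 2: 3125
Level 3: 625
Level 4: 125
Level 5: 25
Level 6: 5
Level 7: 1

The root is level 0 and the size-1 base case is level 7 (the tree spans levels 0 through 7, i.e. 8 levels counting the root), so the depth is the number of divisions: log_5(78125) = 7

The recursion tree depth is log_5(78125) = 7. At each level, the problem size is divided by 5, so it takes 7 divisions to reduce to a base case of size 1. The algorithm makes 5 recursive calls at each level.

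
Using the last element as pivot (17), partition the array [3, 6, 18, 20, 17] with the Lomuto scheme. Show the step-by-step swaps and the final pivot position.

Lomuto partition with pivot = 17:

Initial array: [3, 6, 18, 20, 17]

arr[0]=3 <= 17: swap with position 0, array becomes [3, 6, 18, 20, 17]
arr[1]=6 <= 17: swap with position 1, array becomes [3, 6, 18, 20, 17]
arr[2]=18 > 17: no swap
arr[3]=20 > 17: no swap

Place pivot at position 2: [3, 6, 17, 20, 18]
Pivot position: 2

After partitioning with pivot 17, the array becomes [3, 6, 17, 20, 18]. The pivot is placed at index 2. All elements to the left of the pivot are <= 17, and all elements to the right are > 17.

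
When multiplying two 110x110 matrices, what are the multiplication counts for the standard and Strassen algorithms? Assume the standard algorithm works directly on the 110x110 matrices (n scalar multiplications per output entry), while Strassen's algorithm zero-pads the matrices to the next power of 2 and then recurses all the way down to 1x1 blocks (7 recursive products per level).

Matrix multiplication for 110x110 matrices:

Strassen's algorithm requires power-of-2 dimensions. Pad 110x110 to 128x128 (next power of 2).

Standard algorithm: 110^3 = 1331000 multiplications
Strassen's algorithm: 7^(log2(128)) = 7^7 = 823543 multiplications
Savings: 1331000 - 823543 = 507457 multiplications

Standard: 1331000 multiplications (110^3). Strassen: 823543 multiplications (7^7, after padding to 128x128). Strassen reduces 8 recursive multiplications to 7 at each level.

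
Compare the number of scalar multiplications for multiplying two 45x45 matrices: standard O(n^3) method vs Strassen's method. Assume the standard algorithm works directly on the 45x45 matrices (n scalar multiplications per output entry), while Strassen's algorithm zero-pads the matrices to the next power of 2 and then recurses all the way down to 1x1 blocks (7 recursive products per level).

Matrix multiplication for 45x45 matrices:

Strassen's algorithm requires power-of-2 dimensions. Pad 45x45 to 64x64 (next power of 2).

Standard algorithm: 45^3 = 91125 multiplications
Strassen's algorithm: 7^(log2(64)) = 7^6 = 117649 multiplications
Difference: 91125 - 117649 = -26524 (Strassen uses MORE here due to padding overhead — for small or just-over-power-of-2 n, padding can outweigh the per-level savings)

Standard: 91125 multiplications (45^3). Strassen: 117649 multiplications (7^6, after padding to 64x64). Strassen reduces 8 recursive multiplications to 7 at each level.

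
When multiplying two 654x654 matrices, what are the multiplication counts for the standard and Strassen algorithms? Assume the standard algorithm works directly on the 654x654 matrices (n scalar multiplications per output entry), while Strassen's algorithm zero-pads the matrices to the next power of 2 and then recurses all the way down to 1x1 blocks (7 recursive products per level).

Matrix multiplication for 654x654 matrices:

Strassen's algorithm requires power-of-2 dimensions. Pad 654x654 to 1024x1024 (next power of 2).

Standard algorithm: 654^3 = 279726264 multiplications
Strassen's algorithm: 7^(log2(1024)) = 7^10 = 282475249 multiplications
Difference: 279726264 - 282475249 = -2748985 (Strassen uses MORE here due to padding overhead — for small or just-over-power-of-2 n, padding can outweigh the per-level savings)

Standard: 279726264 multiplications (654^3). Strassen: 282475249 multiplications (7^10, after padding to 1024x1024). Strassen reduces 8 recursive multiplications to 7 at each level.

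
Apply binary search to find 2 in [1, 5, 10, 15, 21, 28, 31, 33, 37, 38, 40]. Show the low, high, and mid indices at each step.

Binary search for 2 in [1, 5, 10, 15, 21, 28, 31, 33, 37, 38, 40]:

lo=0, hi=10, mid=5, arr[mid]=28 -> 28 > 2, search left half
lo=0, hi=4, mid=2, arr[mid]=10 -> 10 > 2, search left half
lo=0, hi=1, mid=0, arr[mid]=1 -> 1 < 2, search right half
lo=1, hi=1, mid=1, arr[mid]=5 -> 5 > 2, search left half
lo=1 > hi=0, target 2 not found

Binary search determines that 2 is not in the array after 4 comparisons. The search space was exhausted without finding the target.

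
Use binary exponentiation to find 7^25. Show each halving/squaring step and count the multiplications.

Computing 7^25 by squaring (build up from 7^1; each line after the first costs one multiplication):

7^1 = 7
7^2 = (7^1)^2 = 7^2 = 49
7^3 = 7 * 7^2 = 7 * 49 = 343
7^6 = (7^3)^2 = 343^2 = 117649
7^12 = (7^6)^2 = 117649^2 = 13841287201
7^24 = (7^12)^2 = 13841287201^2 = 191581231380566414401
7^25 = 7 * 7^24 = 7 * 191581231380566414401 = 1341068619663964900807

Result: 1341068619663964900807
Multiplications needed: 6 (6 lines after 7^1)

7^25 = 1341068619663964900807. Using exponentiation by squaring, this requires 6 multiplications. The key idea: if the exponent is even, square the half-power; if odd, multiply by the base once.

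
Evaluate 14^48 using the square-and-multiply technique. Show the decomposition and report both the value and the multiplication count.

Computing 14^48 by squaring (build up from 14^1; each line after the first costs one multiplication):

14^1 = 14
14^2 = (14^1)^2 = 14^2 = 196
14^3 = 14 * 14^2 = 14 * 196 = 2744
14^6 = (14^3)^2 = 2744^2 = 7529536
14^12 = (14^6)^2 = 7529536^2 = 56693912375296
14^24 = (14^12)^2 = 56693912375296^2 = 3214199700417740936751087616
14^48 = (14^24)^2 = 3214199700417740936751087616^2 = 10331079714165495587340637070279506584015829758908563456

Result: 10331079714165495587340637070279506584015829758908563456
Multiplications needed: 6 (6 lines after 14^1)

14^48 = 10331079714165495587340637070279506584015829758908563456. Using exponentiation by squaring, this requires 6 multiplications. The key idea: if the exponent is even, square the half-power; if odd, multiply by the base once.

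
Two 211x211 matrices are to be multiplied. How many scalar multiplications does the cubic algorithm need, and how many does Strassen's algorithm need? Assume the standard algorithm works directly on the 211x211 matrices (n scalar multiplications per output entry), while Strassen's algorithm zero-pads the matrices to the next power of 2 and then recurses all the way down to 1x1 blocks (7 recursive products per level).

Matrix multiplication for 211x211 matrices:

Strassen's algorithm requires power-of-2 dimensions. Pad 211x211 to 256x256 (next power of 2).

Standard algorithm: 211^3 = 9393931 multiplications
Strassen's algorithm: 7^(log2(256)) = 7^8 = 5764801 multiplications
Savings: 9393931 - 5764801 = 3629130 multiplications

Standard: 9393931 multiplications (211^3). Strassen: 5764801 multiplications (7^8, after padding to 256x256). Strassen reduces 8 recursive multiplications to 7 at each level.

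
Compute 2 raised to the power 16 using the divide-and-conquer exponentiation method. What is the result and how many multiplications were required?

Computing 2^16 by squaring (build up from 2^1; each line after the first costs one multiplication):

2^1 = 2
2^2 = (2^1)^2 = 2^2 = 4
2^4 = (2^2)^2 = 4^2 = 16
2^8 = (2^4)^2 = 16^2 = 256
2^16 = (2^8)^2 = 256^2 = 65536

Result: 65536
Multiplications needed: 4 (4 lines after 2^1)

2^16 = 65536. Using exponentiation by squaring, this requires 4 multiplications. The key idea: if the exponent is even, square the half-power; if odd, multiply by the base once.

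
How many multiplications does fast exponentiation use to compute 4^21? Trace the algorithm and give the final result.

Computing 4^21 by squaring (build up from 4^1; each line after the first costs one multiplication):

4^1 = 4
4^2 = (4^1)^2 = 4^2 = 16
4^4 = (4^2)^2 = 16^2 = 256
4^5 = 4 * 4^4 = 4 * 256 = 1024
4^10 = (4^5)^2 = 1024^2 = 1048576
4^20 = (4^10)^2 = 1048576^2 = 1099511627776
4^21 = 4 * 4^20 = 4 * 1099511627776 = 4398046511104

Result: 4398046511104
Multiplications needed: 6 (6 lines after 4^1)

4^21 = 4398046511104. Using exponentiation by squaring, this requires 6 multiplications. The key idea: if the exponent is even, square the half-power; if odd, multiply by the base once.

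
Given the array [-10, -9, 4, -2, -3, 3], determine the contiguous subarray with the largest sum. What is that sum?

Using Kadane's algorithm on [-10, -9, 4, -2, -3, 3]:

Scanning through the array:
Position 1 (value -9): max_ending_here = -9, max_so_far = -9
Position 2 (value 4): max_ending_here = 4, max_so_far = 4
Position 3 (value -2): max_ending_here = 2, max_so_far = 4
Position 4 (value -3): max_ending_here = -1, max_so_far = 4
Position 5 (value 3): max_ending_here = 3, max_so_far = 4

Maximum subarray: [4]
Maximum sum: 4

The maximum subarray is [4] with sum 4. This subarray runs from index 2 to index 2.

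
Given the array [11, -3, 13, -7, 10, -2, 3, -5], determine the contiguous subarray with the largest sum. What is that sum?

Using Kadane's algorithm on [11, -3, 13, -7, 10, -2, 3, -5]:

Scanning through the array:
Position 1 (value -3): max_ending_here = 8, max_so_far = 11
Position 2 (value 13): max_ending_here = 21, max_so_far = 21
Position 3 (value -7): max_ending_here = 14, max_so_far = 21
Position 4 (value 10): max_ending_here = 24, max_so_far = 24
Position 5 (value -2): max_ending_here = 22, max_so_far = 24
Position 6 (value 3): max_ending_here = 25, max_so_far = 25
Position 7 (value -5): max_ending_here = 20, max_so_far = 25

Maximum subarray: [11, -3, 13, -7, 10, -2, 3]
Maximum sum: 25

The maximum subarray is [11, -3, 13, -7, 10, -2, 3] with sum 25. This subarray runs from index 0 to index 6.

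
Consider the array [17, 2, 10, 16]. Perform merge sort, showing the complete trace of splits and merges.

Merge sort trace:

Split: [17, 2, 10, 16] -> [17, 2] and [10, 16]
  Split: [17, 2] -> [17] and [2]
  Merge: [17] + [2] -> [2, 17]
  Split: [10, 16] -> [10] and [16]
  Merge: [10] + [16] -> [10, 16]
Merge: [2, 17] + [10, 16] -> [2, 10, 16, 17]

Final sorted array: [2, 10, 16, 17]

The merge sort proceeds by recursively splitting the array and merging sorted halves.
After all merges, the sorted array is [2, 10, 16, 17].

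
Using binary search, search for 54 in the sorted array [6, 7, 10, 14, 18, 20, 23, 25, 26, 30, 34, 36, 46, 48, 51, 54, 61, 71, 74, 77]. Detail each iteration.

Binary search for 54 in [6, 7, 10, 14, 18, 20, 23, 25, 26, 30, 34, 36, 46, 48, 51, 54, 61, 71, 74, 77]:

lo=0, hi=19, mid=9, arr[mid]=30 -> 30 < 54, search right half
lo=10, hi=19, mid=14, arr[mid]=51 -> 51 < 54, search right half
lo=15, hi=19, mid=17, arr[mid]=71 -> 71 > 54, search left half
lo=15, hi=16, mid=15, arr[mid]=54 -> Found target at index 15!

Binary search finds 54 at index 15 after 4 comparisons. The search repeatedly halves the search space by comparing with the middle element.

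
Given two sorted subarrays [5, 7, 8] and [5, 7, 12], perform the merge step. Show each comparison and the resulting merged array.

Merging process:

Compare 5 vs 5: take 5 from left. Merged: [5]
Compare 7 vs 5: take 5 from right. Merged: [5, 5]
Compare 7 vs 7: take 7 from left. Merged: [5, 5, 7]
Compare 8 vs 7: take 7 from right. Merged: [5, 5, 7, 7]
Compare 8 vs 12: take 8 from left. Merged: [5, 5, 7, 7, 8]
Append remaining from right: [12]. Merged: [5, 5, 7, 7, 8, 12]

Final merged array: [5, 5, 7, 7, 8, 12]
Total comparisons: 5

The merged array is [5, 5, 7, 7, 8, 12], requiring 5 comparisons. The merge step runs in O(n) time where n is the total number of elements.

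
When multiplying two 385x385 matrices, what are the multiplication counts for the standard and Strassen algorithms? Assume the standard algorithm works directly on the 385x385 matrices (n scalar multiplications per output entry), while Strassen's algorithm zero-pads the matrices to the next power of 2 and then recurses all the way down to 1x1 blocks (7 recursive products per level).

Matrix multiplication for 385x385 matrices:

Strassen's algorithm requires power-of-2 dimensions. Pad 385x385 to 512x512 (next power of 2).

Standard algorithm: 385^3 = 57066625 multiplications
Strassen's algorithm: 7^(log2(512)) = 7^9 = 40353607 multiplications
Savings: 57066625 - 40353607 = 16713018 multiplications

Standard: 57066625 multiplications (385^3). Strassen: 40353607 multiplications (7^9, after padding to 512x512). Strassen reduces 8 recursive multiplications to 7 at each level.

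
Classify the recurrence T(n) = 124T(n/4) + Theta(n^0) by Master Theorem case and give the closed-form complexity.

Master Theorem for T(n) = 124T(n/4) + O(n^0):

a = 124, b = 4, c = 0
log_b(a) = log_4(124) = 3.4771

Case 1: c = 0 < log_4(124) = 3.4771
T(n) = O(n^(log_4 124))

For T(n) = 124T(n/4) + O(n^0): log_4(124) = 3.4771. This is Case 1 of the Master Theorem (c < log_b(a), work dominated by leaves), giving O(n^(log_4 124)).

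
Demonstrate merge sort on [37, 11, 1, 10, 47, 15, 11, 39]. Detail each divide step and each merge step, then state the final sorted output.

Merge sort trace:

Split: [37, 11, 1, 10, 47, 15, 11, 39] -> [37, 11, 1, 10] and [47, 15, 11, 39]
  Split: [37, 11, 1, 10] -> [37, 11] and [1, 10]
    Split: [37, 11] -> [37] and [11]
    Merge: [37] + [11] -> [11, 37]
    Split: [1, 10] -> [1] and [10]
    Merge: [1] + [10] -> [1, 10]
  Merge: [11, 37] + [1, 10] -> [1, 10, 11, 37]
  Split: [47, 15, 11, 39] -> [47, 15] and [11, 39]
    Split: [47, 15] -> [47] and [15]
    Merge: [47] + [15] -> [15, 47]
    Split: [11, 39] -> [11] and [39]
    Merge: [11] + [39] -> [11, 39]
  Merge: [15, 47] + [11, 39] -> [11, 15, 39, 47]
Merge: [1, 10, 11, 37] + [11, 15, 39, 47] -> [1, 10, 11, 11, 15, 37, 39, 47]

Final sorted array: [1, 10, 11, 11, 15, 37, 39, 47]

The merge sort proceeds by recursively splitting the array and merging sorted halves.
After all merges, the sorted array is [1, 10, 11, 11, 15, 37, 39, 47].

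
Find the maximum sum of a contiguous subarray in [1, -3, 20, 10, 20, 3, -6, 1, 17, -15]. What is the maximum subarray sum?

Using Kadane's algorithm on [1, -3, 20, 10, 20, 3, -6, 1, 17, -15]:

Scanning through the array:
Position 1 (value -3): max_ending_here = -2, max_so_far = 1
Position 2 (value 20): max_ending_here = 20, max_so_far = 20
Position 3 (value 10): max_ending_here = 30, max_so_far = 30
Position 4 (value 20): max_ending_here = 50, max_so_far = 50
Position 5 (value 3): max_ending_here = 53, max_so_far = 53
Position 6 (value -6): max_ending_here = 47, max_so_far = 53
Position 7 (value 1): max_ending_here = 48, max_so_far = 53
Position 8 (value 17): max_ending_here = 65, max_so_far = 65
Position 9 (value -15): max_ending_here = 50, max_so_far = 65

Maximum subarray: [20, 10, 20, 3, -6, 1, 17]
Maximum sum: 65

The maximum subarray is [20, 10, 20, 3, -6, 1, 17] with sum 65. This subarray runs from index 2 to index 8.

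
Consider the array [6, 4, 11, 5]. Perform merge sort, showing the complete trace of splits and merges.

Merge sort trace:

Split: [6, 4, 11, 5] -> [6, 4] and [11, 5]
  Split: [6, 4] -> [6] and [4]
  Merge: [6] + [4] -> [4, 6]
  Split: [11, 5] -> [11] and [5]
  Merge: [11] + [5] -> [5, 11]
Merge: [4, 6] + [5, 11] -> [4, 5, 6, 11]

Final sorted array: [4, 5, 6, 11]

The merge sort proceeds by recursively splitting the array and merging sorted halves.
After all merges, the sorted array is [4, 5, 6, 11].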